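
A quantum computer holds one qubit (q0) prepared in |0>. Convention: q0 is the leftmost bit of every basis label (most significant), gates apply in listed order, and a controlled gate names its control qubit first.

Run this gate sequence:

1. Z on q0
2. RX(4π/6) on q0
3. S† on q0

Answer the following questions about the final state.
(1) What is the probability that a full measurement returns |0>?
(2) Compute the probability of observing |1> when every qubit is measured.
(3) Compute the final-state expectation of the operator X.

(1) A full measurement returns |0> with probability 1/4.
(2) A full measurement returns |1> with probability 3/4.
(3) The observable X averages to -sqrt(3)/2.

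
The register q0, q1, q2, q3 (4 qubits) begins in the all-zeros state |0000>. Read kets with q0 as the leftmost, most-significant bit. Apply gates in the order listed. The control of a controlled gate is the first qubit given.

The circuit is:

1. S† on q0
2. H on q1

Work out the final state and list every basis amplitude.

The final amplitudes are sqrt(2)/2 on |0000>, sqrt(2)/2 on |0100>, and 0 on every other basis state.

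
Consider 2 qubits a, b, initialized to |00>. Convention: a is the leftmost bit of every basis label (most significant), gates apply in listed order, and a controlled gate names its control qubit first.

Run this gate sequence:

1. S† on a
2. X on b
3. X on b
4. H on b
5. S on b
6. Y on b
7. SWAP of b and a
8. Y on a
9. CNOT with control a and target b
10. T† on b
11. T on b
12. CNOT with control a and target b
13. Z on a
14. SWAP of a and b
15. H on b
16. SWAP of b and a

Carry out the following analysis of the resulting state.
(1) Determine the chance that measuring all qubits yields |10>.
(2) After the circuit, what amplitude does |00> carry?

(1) Outcome |10> occurs with probability 1/2.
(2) The final state's coefficient on |00> equals 1/2 - I/2.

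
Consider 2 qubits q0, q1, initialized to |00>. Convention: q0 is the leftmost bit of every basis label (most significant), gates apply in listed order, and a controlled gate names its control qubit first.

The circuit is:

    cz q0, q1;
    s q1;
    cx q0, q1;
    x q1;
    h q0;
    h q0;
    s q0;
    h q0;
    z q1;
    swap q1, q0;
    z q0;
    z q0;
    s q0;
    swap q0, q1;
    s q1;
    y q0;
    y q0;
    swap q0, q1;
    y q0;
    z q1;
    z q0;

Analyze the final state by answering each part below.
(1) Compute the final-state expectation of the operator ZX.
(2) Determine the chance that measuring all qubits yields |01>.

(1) In the final state, ZX has expectation -1.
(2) The probability of measuring |01> is 1/2.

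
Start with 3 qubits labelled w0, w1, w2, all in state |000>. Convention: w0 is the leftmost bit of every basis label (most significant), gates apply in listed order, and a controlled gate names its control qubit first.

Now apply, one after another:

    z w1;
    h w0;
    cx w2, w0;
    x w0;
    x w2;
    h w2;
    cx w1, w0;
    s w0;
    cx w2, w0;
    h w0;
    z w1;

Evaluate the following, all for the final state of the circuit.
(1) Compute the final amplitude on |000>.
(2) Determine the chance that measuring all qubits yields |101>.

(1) The amplitude on |000> is sqrt(2)*(1 + I)/4.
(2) A full measurement returns |101> with probability 1/4.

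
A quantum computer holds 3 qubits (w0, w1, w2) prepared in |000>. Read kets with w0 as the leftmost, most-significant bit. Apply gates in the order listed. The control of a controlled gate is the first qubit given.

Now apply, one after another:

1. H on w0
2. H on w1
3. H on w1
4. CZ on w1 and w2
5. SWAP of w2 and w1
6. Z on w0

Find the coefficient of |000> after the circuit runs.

|000> carries amplitude sqrt(2)/2 in the final state. Key observation: the block from step 2 through step 3 cancels to the identity and can be dropped.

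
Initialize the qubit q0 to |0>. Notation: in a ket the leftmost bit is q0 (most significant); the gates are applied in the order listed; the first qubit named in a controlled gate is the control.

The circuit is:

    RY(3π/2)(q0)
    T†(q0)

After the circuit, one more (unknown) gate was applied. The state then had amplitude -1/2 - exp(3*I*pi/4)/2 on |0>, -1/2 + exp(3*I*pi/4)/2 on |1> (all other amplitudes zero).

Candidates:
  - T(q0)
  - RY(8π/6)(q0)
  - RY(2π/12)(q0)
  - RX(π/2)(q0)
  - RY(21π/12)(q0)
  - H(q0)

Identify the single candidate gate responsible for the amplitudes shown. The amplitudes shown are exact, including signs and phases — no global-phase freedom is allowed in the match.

The unique candidate consistent with the amplitudes is H(q0).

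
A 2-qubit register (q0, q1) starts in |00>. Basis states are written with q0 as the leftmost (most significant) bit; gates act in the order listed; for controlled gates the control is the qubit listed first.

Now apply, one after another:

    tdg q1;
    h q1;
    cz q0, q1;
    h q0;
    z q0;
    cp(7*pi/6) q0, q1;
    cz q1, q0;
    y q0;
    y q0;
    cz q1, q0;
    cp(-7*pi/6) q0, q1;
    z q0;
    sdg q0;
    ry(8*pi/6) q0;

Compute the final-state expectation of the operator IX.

In the final state, IX has expectation 1. Key observation: gates 5-12 undo each other exactly, leaving only the rest of the circuit to track.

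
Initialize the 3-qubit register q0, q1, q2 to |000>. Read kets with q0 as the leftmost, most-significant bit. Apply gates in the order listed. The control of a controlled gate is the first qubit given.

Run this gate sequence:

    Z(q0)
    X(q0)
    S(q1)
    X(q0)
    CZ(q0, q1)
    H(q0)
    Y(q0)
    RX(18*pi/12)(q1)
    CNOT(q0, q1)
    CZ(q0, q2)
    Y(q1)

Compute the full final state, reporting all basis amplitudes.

The final amplitudes are I/2 on |000>, 0 on |001>, -1/2 on |010>, 0 on |011>, -1/2 on |100>, 0 on |101>, I/2 on |110>, 0 on |111>.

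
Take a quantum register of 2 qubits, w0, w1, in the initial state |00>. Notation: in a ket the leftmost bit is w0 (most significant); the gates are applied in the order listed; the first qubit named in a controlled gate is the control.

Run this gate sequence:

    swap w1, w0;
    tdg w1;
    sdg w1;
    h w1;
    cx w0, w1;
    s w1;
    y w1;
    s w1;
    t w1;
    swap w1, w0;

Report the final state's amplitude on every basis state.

After the circuit, the state carries amplitude sqrt(2)/2 on |00>, 0 on |01>, -sqrt(2)*exp(I*pi/4)/2 on |10>, 0 on |11>.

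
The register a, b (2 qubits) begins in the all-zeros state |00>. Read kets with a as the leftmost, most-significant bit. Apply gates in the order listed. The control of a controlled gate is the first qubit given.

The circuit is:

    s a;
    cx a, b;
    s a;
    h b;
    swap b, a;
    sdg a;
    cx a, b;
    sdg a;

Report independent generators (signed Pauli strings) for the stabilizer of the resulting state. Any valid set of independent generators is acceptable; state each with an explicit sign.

The final state is stabilized by the group generated by -XX, +ZZ; other independent generating sets are equally valid.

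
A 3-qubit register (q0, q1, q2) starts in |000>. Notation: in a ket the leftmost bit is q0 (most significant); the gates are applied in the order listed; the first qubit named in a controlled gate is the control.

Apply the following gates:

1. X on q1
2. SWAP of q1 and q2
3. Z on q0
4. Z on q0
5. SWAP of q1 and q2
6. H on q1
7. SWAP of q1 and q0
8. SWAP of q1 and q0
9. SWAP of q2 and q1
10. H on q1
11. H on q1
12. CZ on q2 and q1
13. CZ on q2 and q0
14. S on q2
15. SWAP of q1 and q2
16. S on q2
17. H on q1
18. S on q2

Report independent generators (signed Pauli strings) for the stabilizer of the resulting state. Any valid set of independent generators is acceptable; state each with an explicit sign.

One valid set of independent stabilizer generators is +IYI, +ZII, +IIZ (any independent generating set of the same group is equally correct). Key observation: gates 7-8 undo each other exactly, leaving only the rest of the circuit to track.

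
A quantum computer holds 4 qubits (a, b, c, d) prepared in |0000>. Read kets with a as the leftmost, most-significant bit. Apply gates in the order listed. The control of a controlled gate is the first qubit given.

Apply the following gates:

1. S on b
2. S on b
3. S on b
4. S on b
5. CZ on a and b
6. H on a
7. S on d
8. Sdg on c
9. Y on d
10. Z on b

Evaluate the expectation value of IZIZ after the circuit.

The expectation value of IZIZ is -1. Key observation: the block from step 1 through step 4 cancels to the identity and can be dropped.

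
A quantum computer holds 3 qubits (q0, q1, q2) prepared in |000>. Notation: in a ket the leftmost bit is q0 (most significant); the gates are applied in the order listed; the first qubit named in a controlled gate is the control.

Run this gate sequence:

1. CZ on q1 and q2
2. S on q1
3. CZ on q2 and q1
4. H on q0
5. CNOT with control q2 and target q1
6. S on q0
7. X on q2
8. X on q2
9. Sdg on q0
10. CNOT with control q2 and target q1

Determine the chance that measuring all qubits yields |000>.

Outcome |000> occurs with probability 1/2. Key observation: gates 5-10 undo each other exactly, leaving only the rest of the circuit to track.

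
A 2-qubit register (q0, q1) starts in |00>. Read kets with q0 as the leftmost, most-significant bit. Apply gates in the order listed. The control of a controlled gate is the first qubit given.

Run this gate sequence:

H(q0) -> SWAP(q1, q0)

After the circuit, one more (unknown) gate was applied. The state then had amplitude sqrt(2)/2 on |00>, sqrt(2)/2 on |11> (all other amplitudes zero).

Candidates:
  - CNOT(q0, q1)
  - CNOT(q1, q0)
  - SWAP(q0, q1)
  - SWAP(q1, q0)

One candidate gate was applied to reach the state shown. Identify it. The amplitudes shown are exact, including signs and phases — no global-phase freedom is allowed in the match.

The applied gate was CNOT(q1, q0).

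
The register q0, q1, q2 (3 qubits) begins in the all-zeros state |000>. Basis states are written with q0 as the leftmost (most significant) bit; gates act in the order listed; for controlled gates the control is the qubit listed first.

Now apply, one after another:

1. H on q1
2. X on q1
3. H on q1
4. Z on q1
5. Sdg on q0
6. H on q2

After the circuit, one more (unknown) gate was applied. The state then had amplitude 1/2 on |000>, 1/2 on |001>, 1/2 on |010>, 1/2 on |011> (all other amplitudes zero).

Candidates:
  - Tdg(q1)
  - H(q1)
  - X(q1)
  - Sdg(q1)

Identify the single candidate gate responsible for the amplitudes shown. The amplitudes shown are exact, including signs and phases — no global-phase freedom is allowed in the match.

It was H(q1) that produced the state shown.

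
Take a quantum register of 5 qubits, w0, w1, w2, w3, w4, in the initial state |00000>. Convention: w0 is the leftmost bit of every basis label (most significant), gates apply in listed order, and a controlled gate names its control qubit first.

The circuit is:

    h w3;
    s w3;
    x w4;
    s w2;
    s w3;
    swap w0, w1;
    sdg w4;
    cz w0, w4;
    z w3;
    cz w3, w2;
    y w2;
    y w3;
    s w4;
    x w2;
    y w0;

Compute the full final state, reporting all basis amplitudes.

After the circuit, the state carries amplitude sqrt(2)*I/2 on |10001>, -sqrt(2)*I/2 on |10011>, and 0 on every other basis state.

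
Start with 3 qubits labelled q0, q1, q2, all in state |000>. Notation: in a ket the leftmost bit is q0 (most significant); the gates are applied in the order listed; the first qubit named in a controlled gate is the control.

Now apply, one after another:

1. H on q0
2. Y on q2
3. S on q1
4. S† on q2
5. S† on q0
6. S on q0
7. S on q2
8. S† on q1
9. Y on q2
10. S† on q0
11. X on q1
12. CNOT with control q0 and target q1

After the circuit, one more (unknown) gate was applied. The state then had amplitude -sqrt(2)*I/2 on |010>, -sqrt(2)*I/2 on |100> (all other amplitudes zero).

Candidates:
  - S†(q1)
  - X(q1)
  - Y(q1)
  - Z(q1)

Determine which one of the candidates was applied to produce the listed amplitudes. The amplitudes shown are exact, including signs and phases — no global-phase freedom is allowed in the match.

The unique candidate consistent with the amplitudes is S†(q1).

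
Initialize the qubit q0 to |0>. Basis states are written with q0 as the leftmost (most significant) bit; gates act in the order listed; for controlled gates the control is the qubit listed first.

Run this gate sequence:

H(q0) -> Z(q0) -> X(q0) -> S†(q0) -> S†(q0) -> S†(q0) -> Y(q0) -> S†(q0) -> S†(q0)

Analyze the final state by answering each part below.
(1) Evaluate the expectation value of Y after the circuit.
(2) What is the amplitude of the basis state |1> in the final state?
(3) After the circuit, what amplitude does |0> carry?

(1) In the final state, Y has expectation 1.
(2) The amplitude on |1> is sqrt(2)*I/2.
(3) The amplitude on |0> is sqrt(2)/2.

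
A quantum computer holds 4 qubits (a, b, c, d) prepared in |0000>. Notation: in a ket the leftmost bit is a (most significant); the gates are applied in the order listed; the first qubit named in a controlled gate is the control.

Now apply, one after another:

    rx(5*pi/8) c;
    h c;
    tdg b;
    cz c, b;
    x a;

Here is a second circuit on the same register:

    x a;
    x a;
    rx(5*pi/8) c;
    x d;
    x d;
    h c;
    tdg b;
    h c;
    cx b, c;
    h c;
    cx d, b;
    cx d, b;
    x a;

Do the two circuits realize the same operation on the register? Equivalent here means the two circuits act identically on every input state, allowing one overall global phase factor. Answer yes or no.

Yes, they are equivalent — the unitaries differ by at most a global phase.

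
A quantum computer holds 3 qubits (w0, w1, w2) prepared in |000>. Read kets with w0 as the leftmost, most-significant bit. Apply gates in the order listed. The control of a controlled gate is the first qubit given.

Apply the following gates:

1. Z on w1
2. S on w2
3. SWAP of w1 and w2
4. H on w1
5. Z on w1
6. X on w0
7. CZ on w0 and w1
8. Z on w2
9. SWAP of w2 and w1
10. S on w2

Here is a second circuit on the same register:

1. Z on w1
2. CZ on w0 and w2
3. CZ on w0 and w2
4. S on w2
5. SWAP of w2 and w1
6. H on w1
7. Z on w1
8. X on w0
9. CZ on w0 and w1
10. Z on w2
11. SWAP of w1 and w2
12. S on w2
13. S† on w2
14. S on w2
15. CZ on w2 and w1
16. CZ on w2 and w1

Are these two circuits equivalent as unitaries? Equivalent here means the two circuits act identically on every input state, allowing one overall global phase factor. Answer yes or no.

Yes, they are equivalent — the unitaries differ by at most a global phase.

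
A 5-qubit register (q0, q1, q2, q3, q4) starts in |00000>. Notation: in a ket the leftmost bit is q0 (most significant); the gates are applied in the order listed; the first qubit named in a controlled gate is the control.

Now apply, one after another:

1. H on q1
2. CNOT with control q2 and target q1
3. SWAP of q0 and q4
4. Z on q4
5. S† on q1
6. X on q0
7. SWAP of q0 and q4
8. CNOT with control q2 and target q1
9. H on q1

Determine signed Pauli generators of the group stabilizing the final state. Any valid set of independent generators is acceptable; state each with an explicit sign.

The stabilizer group can be generated by +IYIII, +ZIIII, +IIZII, +IIIZI, -IIIIZ, among other valid generating sets.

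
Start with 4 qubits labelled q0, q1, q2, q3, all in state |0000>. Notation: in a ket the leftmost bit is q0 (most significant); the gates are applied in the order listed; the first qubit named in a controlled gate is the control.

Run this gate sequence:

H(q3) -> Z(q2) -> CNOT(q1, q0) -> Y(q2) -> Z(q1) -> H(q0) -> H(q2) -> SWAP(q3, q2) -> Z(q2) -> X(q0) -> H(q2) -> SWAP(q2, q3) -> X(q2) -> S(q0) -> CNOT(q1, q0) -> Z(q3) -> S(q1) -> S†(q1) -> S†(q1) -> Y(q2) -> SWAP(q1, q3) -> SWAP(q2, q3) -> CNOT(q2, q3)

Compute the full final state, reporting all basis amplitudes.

The resulting statevector has amplitude -1/2 on |0100>, -1/2 on |0101>, -I/2 on |1100>, -I/2 on |1101>, and 0 on every other basis state.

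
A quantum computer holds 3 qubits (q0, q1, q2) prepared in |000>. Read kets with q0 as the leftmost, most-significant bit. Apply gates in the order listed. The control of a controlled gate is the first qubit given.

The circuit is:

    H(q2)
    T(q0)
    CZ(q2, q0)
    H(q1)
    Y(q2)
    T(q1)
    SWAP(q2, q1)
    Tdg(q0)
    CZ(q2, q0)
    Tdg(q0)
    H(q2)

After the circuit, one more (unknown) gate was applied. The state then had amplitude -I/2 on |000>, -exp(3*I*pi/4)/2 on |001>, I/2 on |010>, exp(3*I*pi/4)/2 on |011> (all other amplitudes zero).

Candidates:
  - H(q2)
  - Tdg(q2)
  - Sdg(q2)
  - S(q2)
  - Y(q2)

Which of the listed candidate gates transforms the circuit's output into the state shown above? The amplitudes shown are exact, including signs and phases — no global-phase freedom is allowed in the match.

It was H(q2) that produced the state shown.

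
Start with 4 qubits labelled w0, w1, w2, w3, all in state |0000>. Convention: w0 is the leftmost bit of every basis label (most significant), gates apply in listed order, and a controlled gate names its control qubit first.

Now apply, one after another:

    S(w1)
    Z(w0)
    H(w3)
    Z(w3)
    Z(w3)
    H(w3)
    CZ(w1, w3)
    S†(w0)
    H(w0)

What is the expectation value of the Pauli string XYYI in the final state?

The observable XYYI averages to 0. Key observation: the block from step 3 through step 6 cancels to the identity and can be dropped.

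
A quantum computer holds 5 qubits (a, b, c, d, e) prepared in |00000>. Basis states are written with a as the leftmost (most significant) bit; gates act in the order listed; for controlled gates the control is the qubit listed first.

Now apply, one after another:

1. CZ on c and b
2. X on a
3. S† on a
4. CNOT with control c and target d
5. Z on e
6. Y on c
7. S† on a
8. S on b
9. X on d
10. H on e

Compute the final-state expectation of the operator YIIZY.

The expectation value of YIIZY is 0.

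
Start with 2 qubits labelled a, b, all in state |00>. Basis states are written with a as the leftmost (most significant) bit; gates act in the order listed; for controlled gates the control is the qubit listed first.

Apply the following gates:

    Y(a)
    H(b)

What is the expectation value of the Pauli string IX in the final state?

In the final state, IX has expectation 1.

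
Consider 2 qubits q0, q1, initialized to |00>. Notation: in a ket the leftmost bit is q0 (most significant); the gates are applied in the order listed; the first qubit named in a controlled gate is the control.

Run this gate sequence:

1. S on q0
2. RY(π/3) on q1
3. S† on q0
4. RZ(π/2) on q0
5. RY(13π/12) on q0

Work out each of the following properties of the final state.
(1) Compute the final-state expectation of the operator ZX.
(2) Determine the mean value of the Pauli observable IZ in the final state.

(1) In the final state, ZX has expectation -3*sqrt(2)/8 - sqrt(6)/8.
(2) In the final state, IZ has expectation 1/2.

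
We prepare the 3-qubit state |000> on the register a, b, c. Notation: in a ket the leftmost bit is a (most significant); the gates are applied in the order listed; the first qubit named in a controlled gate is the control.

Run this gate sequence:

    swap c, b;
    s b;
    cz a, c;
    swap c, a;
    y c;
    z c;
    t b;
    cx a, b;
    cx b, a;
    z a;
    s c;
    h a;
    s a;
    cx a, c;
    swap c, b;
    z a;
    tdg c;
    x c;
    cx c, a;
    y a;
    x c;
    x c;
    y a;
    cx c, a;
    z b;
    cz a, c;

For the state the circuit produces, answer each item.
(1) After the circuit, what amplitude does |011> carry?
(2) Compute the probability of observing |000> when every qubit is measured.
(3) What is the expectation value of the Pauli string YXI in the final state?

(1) |011> carries amplitude -sqrt(2)/2 in the final state. Key observation: the block from step 19 through step 24 cancels to the identity and can be dropped.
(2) Outcome |000> occurs with probability 0.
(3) The expectation value of YXI is -1.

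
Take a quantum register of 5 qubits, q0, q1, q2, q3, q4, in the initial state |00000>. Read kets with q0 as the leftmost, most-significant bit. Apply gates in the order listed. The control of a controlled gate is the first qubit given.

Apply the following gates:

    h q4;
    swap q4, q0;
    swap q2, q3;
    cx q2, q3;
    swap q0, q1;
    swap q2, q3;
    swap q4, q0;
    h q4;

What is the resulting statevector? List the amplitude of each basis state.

The resulting statevector has amplitude 1/2 on |00000>, 1/2 on |00001>, 1/2 on |01000>, 1/2 on |01001>, and 0 on every other basis state.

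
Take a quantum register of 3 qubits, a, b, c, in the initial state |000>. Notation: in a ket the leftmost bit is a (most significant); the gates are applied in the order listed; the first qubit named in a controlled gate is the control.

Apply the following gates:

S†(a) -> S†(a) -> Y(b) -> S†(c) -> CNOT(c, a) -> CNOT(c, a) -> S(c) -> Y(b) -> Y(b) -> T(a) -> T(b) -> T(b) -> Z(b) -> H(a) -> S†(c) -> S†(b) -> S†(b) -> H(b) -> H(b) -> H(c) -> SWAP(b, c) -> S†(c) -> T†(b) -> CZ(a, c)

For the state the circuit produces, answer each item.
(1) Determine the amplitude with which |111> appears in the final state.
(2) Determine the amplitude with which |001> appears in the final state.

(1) The final state's coefficient on |111> equals -exp(I*pi/4)/2.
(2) |001> carries amplitude I/2 in the final state.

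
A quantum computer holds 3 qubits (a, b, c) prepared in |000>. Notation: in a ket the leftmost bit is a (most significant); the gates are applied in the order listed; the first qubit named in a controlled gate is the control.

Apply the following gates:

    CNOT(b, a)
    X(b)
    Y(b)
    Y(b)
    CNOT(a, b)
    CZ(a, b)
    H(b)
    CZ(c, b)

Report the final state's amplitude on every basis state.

The resulting statevector has amplitude sqrt(2)/2 on |000>, -sqrt(2)/2 on |010>, and 0 on every other basis state.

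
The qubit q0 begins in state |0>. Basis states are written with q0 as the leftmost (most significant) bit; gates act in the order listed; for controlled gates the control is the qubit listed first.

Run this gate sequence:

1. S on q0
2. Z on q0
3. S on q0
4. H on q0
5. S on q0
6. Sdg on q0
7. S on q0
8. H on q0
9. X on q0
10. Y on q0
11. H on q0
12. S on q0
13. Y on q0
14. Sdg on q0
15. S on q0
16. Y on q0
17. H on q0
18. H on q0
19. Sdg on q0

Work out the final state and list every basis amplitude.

The resulting statevector has amplitude sqrt(2)/2 on |0>, -sqrt(2)*I/2 on |1>.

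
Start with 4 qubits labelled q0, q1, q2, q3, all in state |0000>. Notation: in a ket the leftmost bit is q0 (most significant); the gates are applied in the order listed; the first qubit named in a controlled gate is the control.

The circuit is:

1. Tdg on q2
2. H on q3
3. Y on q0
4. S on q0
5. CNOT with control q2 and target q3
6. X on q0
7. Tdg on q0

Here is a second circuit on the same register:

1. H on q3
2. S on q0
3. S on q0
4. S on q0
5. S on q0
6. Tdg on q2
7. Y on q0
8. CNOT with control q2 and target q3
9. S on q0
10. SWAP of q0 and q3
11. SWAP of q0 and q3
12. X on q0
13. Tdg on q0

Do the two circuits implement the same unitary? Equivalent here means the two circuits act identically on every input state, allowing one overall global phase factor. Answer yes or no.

Yes: on every input state the two circuits agree up to one overall phase factor.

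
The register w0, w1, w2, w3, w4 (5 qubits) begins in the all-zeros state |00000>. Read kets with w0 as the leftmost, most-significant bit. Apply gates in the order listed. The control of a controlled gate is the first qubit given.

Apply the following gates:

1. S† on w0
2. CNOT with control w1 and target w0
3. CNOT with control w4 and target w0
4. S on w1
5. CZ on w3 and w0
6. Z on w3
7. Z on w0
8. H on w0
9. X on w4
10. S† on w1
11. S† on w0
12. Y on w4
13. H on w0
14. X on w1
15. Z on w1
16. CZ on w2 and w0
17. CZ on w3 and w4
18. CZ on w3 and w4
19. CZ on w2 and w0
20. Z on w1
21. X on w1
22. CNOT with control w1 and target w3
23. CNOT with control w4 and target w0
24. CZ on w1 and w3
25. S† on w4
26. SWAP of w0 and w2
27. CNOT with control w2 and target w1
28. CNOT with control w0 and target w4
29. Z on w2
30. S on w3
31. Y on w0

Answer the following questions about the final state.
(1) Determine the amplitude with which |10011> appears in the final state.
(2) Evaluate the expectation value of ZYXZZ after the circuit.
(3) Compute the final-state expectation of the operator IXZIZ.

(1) The amplitude on |10011> is 0. Key observation: gates 14-21 undo each other exactly, leaving only the rest of the circuit to track.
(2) In the final state, ZYXZZ has expectation 1.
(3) The observable IXZIZ averages to 0.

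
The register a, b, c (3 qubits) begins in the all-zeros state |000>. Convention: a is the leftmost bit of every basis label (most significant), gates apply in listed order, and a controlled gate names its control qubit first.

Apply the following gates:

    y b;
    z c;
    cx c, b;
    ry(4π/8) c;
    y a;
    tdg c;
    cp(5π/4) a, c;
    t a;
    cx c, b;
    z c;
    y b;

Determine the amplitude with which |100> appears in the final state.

The final state's coefficient on |100> equals sqrt(2)*exp(3*I*pi/4)/2.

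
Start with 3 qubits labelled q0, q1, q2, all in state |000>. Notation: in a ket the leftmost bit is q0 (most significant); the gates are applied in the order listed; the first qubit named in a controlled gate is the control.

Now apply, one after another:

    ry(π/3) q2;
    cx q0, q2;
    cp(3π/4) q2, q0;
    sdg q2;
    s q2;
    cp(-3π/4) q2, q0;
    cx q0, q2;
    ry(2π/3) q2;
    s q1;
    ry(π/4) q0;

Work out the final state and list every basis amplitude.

The final amplitudes are sqrt(sqrt(2) + 2)/2 on |001>, sqrt(2 - sqrt(2))/2 on |101>, and 0 on every other basis state.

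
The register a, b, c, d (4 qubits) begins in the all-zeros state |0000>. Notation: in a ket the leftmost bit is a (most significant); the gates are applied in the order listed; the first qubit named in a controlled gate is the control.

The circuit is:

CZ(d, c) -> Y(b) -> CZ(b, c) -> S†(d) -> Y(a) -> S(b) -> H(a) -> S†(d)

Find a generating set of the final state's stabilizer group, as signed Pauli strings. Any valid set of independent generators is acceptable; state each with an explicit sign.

The stabilizer group can be generated by -XIII, -IZII, +IIZI, +IIIZ, among other valid generating sets.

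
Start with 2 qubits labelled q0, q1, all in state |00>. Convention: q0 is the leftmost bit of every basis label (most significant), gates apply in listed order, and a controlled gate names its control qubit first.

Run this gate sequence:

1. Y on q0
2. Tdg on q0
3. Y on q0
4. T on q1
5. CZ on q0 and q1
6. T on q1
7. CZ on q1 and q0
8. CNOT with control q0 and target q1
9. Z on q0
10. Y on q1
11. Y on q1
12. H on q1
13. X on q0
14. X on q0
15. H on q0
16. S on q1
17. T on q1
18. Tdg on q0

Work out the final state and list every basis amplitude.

After the circuit, the state carries amplitude -exp(3*I*pi/4)/2 on |00>, I/2 on |01>, -I/2 on |10>, exp(I*pi/4)/2 on |11>.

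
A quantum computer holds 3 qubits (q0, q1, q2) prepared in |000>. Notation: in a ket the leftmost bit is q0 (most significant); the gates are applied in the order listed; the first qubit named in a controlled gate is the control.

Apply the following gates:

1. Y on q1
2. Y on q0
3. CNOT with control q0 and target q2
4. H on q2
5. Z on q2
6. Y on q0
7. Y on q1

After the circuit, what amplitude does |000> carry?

|000> carries amplitude sqrt(2)/2 in the final state.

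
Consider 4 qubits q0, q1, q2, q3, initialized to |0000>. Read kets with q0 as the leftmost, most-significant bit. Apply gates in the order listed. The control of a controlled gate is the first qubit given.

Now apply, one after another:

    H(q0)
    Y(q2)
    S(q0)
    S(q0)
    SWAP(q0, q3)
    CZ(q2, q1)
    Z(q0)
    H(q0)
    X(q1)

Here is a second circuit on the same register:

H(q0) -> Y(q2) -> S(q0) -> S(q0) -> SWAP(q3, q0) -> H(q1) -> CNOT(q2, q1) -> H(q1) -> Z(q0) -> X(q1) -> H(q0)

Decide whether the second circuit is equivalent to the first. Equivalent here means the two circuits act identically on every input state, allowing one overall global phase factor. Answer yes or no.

Yes, they are equivalent — the unitaries differ by at most a global phase.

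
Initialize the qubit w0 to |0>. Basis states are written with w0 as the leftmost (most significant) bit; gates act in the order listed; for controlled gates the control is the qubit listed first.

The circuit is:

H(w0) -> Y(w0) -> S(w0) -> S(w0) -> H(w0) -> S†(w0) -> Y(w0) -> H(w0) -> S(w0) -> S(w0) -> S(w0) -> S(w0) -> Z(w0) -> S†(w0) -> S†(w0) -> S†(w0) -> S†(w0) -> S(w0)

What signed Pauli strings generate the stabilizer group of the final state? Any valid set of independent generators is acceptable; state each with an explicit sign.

One valid set of independent stabilizer generators is +Y (any independent generating set of the same group is equally correct).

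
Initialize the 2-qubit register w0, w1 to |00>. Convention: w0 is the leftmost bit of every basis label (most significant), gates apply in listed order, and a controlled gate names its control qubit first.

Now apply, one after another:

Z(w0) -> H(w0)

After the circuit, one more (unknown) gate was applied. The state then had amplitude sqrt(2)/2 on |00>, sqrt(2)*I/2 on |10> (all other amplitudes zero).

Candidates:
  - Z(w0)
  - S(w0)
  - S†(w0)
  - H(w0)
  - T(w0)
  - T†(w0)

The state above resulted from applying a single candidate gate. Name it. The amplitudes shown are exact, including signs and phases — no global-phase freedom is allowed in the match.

The unique candidate consistent with the amplitudes is S(w0).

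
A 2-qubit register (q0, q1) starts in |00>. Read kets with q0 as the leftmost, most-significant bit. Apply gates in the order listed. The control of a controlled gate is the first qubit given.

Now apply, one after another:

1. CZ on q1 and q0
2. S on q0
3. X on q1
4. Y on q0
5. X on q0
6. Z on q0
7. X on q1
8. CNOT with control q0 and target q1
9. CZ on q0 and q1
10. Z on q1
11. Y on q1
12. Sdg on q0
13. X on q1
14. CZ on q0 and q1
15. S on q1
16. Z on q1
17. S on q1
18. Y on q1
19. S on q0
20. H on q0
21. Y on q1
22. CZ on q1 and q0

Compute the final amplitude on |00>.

The amplitude on |00> is -sqrt(2)/2.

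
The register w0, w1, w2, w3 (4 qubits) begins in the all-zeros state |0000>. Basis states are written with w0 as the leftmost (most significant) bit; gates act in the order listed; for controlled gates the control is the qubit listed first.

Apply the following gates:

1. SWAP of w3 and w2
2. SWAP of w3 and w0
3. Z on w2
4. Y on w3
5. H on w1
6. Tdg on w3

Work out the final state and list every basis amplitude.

The resulting statevector has amplitude sqrt(2)*exp(I*pi/4)/2 on |0001>, sqrt(2)*exp(I*pi/4)/2 on |0101>, and 0 on every other basis state.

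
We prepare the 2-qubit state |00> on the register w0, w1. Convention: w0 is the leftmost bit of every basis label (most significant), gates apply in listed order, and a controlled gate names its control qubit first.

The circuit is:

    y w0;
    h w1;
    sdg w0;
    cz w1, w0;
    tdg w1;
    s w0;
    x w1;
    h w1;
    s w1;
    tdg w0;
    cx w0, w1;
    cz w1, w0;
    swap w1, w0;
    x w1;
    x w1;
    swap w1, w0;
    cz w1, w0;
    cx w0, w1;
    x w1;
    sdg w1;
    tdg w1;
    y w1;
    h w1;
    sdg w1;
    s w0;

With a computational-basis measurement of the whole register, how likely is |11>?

A full measurement returns |11> with probability 3/4. Key observation: the block from step 11 through step 18 cancels to the identity and can be dropped.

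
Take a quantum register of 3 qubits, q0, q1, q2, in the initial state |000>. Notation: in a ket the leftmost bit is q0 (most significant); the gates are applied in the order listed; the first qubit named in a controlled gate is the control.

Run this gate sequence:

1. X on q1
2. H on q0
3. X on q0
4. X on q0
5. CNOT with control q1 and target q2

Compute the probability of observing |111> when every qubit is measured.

A full measurement returns |111> with probability 1/2.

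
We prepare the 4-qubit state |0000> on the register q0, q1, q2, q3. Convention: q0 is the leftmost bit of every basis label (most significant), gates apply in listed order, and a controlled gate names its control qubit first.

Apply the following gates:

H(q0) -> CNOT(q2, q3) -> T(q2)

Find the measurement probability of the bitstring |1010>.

Outcome |1010> occurs with probability 0.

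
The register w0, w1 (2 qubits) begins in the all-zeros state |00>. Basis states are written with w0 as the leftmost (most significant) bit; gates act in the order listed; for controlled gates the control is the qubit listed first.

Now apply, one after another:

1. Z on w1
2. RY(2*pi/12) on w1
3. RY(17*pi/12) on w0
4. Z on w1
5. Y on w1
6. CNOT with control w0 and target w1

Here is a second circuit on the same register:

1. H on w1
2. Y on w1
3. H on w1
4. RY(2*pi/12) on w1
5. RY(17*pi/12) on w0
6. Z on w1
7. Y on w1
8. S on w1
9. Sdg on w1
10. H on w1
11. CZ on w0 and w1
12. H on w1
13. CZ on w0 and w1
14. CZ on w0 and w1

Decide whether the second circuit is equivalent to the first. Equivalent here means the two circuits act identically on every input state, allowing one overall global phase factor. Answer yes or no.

No — the two circuits implement different unitaries, even allowing a global phase.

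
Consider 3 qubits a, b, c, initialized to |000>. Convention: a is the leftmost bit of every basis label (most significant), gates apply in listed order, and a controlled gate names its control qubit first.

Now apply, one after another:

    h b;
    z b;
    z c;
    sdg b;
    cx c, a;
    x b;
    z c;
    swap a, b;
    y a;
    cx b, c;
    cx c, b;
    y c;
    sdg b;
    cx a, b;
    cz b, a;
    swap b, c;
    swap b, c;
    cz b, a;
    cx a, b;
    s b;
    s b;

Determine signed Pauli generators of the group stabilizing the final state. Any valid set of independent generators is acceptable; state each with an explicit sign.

The stabilizer group can be generated by -YII, +IZI, -IIZ, among other valid generating sets.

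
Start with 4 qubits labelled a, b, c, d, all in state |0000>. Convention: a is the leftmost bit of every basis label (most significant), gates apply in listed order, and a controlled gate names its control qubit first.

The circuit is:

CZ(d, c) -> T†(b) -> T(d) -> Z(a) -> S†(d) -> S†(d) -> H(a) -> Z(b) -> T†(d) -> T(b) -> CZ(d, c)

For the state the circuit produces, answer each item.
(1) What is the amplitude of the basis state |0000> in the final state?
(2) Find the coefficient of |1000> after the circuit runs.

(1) The final state's coefficient on |0000> equals sqrt(2)/2.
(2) The final state's coefficient on |1000> equals sqrt(2)/2.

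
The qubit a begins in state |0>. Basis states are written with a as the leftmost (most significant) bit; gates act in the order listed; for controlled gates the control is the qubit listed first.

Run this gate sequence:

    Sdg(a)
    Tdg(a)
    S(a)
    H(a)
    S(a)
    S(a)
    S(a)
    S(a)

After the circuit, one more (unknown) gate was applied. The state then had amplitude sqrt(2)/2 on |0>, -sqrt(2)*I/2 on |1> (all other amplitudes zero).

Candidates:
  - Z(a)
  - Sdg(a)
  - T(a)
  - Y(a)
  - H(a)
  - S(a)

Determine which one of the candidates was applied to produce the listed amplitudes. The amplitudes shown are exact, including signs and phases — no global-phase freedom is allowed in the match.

The unique candidate consistent with the amplitudes is Sdg(a). Key observation: steps 5-8 multiply out to the identity, so the circuit reduces to the remaining gates.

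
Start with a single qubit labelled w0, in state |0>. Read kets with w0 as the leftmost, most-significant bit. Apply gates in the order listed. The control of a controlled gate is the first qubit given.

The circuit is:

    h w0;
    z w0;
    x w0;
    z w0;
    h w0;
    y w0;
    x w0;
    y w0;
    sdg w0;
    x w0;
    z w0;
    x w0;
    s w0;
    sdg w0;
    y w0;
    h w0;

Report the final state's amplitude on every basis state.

The resulting statevector has amplitude -sqrt(2)/2 on |0>, -sqrt(2)/2 on |1>.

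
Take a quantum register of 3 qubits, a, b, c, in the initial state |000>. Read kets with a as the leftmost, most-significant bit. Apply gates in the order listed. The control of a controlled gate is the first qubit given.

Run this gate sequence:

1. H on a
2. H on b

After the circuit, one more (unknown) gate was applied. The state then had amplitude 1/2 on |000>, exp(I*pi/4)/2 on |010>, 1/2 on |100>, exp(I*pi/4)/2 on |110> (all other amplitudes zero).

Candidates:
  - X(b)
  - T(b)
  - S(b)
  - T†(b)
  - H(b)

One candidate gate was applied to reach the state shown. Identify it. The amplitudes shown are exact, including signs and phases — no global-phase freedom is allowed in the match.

It was T(b) that produced the state shown.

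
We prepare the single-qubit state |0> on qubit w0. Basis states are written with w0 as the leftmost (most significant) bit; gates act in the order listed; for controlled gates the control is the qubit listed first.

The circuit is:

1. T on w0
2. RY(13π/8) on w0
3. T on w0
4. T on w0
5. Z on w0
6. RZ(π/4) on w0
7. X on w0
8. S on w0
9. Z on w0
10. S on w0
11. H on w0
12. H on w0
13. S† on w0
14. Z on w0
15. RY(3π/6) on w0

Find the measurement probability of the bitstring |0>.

A full measurement returns |0> with probability 1/2 - sqrt(2*sqrt(2) + 4)/8. Key observation: steps 9-14 multiply out to the identity, so the circuit reduces to the remaining gates.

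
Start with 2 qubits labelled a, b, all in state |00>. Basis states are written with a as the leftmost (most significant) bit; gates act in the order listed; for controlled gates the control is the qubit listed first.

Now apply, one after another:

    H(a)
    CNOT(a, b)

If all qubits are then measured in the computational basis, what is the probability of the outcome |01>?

The probability of measuring |01> is 0.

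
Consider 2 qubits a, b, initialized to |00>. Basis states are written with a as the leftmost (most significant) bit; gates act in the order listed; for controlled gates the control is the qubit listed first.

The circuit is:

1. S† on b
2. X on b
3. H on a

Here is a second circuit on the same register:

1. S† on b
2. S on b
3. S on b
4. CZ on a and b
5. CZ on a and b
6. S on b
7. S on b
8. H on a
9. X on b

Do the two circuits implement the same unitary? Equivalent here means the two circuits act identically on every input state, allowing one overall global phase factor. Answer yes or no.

Yes, they are equivalent — the unitaries differ by at most a global phase.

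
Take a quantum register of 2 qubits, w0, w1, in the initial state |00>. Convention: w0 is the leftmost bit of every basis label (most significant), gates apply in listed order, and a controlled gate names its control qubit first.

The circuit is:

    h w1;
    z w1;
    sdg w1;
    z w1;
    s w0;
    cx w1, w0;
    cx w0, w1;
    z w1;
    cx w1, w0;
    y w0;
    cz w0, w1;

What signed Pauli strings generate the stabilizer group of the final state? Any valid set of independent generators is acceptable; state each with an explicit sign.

The final state is stabilized by the group generated by -YI, +IZ; other independent generating sets are equally valid.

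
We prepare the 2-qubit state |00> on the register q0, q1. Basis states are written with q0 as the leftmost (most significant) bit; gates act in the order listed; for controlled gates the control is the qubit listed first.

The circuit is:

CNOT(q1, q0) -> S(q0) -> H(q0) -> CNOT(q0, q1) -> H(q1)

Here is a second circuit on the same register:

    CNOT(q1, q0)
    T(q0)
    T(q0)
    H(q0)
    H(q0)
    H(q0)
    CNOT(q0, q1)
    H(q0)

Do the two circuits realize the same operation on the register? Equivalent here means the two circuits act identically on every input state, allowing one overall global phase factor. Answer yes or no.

No: there is an input state on which the two circuits produce genuinely different outputs (not merely differing by a phase).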